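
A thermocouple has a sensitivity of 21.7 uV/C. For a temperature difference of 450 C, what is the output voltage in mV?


The thermocouple output V = sensitivity * dT.
V = 21.7 uV/C * 450 C
V = 9765.0 uV
V = 9.765 mV

9.765 mV


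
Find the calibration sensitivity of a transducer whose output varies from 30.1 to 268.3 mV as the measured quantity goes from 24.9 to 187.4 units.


Sensitivity = (y2 - y1) / (x2 - x1).
S = (268.3 - 30.1) / (187.4 - 24.9)
S = 238.2 / 162.5
S = 1.4658 mV/unit

1.4658 mV/unit


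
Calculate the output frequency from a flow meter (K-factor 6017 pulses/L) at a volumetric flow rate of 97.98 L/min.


Frequency = K * Q / 60 (converting L/min to L/s).
f = 6017 * 97.98 / 60
f = 589545.66 / 60
f = 9825.76 Hz

9825.76 Hz


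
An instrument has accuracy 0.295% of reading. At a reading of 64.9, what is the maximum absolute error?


Absolute error = (accuracy% / 100) * reading.
Error = (0.295 / 100) * 64.9
Error = 0.00295 * 64.9
Error = 0.1915

0.1915


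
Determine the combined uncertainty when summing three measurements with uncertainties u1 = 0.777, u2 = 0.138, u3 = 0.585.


For a sum of independent quantities, uc = sqrt(u1^2 + u2^2 + u3^2).
uc = sqrt(0.777^2 + 0.138^2 + 0.585^2)
uc = sqrt(0.603729 + 0.019044 + 0.342225)
uc = 0.9823

0.9823


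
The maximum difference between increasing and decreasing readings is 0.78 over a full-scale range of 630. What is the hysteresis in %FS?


Hysteresis = (max difference / full scale) * 100%.
H = (0.78 / 630) * 100
H = 0.124 %FS

0.124 %FS


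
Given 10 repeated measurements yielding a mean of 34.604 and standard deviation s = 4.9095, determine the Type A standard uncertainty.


The standard uncertainty for Type A evaluation is u = s / sqrt(n).
u = 4.9095 / sqrt(10)
u = 4.9095 / 3.1623
u = 1.5525

1.5525


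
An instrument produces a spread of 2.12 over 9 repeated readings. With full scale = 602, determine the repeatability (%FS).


Repeatability = (spread / full scale) * 100%.
R = (2.12 / 602) * 100
R = 0.352 %FS

0.352 %FS


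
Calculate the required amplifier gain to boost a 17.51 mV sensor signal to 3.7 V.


Gain = Vout / Vin (converting to same units).
G = 3.7 V / 17.51 mV
G = 3700.0 mV / 17.51 mV
G = 211.31

211.31


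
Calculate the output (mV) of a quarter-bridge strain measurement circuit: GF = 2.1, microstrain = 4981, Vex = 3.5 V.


Quarter bridge output: Vout = (GF * epsilon * Vex) / 4.
Vout = (2.1 * 4981e-6 * 3.5) / 4
Vout = 0.03661035 / 4 V
Vout = 0.00915259 V = 9.1526 mV

9.1526 mV


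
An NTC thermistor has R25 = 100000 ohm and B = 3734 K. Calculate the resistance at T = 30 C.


NTC thermistor equation: Rt = R25 * exp(B * (1/T - 1/T25)).
T in Kelvin: 303.15 K, T25 = 298.15 K
1/T - 1/T25 = 1/303.15 - 1/298.15 = -5.532e-05
B * (1/T - 1/T25) = 3734 * -5.532e-05 = -0.2066
Rt = 100000 * exp(-0.2066) = 81337.5 ohm

81337.5 ohm


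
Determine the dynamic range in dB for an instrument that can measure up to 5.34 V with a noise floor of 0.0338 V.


Dynamic range = 20 * log10(Vmax / Vnoise).
DR = 20 * log10(5.34 / 0.0338)
DR = 20 * log10(157.99)
DR = 43.97 dB

43.97 dB


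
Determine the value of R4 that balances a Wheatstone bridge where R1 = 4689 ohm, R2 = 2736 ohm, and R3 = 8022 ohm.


At balance: R1*R4 = R2*R3, so R4 = R2*R3/R1.
R4 = 2736 * 8022 / 4689
R4 = 21948192 / 4689
R4 = 4680.78 ohm

4680.78 ohm


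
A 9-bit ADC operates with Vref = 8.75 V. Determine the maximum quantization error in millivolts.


The maximum quantization error is +/- LSB/2.
LSB = Vref / 2^n = 8.75 / 512 = 0.01708984 V
Max error = LSB / 2 = 0.01708984 / 2 = 0.00854492 V
Max error = 8.5449 mV

8.5449 mV


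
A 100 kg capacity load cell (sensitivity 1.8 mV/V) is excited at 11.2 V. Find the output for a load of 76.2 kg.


Vout = rated_output * Vex * (load / capacity).
Vout = 1.8 * 11.2 * (76.2 / 100)
Vout = 1.8 * 11.2 * 0.762
Vout = 15.362 mV

15.362 mV


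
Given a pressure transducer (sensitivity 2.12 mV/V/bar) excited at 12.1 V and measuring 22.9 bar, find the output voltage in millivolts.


Output = sensitivity * Vex * P.
Vout = 2.12 * 12.1 * 22.9
Vout = 25.652 * 22.9
Vout = 587.43 mV

587.43 mV


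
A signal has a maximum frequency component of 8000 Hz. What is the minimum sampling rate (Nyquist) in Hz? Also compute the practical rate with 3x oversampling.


By Nyquist theorem, fs_min = 2 * fmax.
fs_min = 2 * 8000 = 16000 Hz
Practical rate = 3 * fs_min = 3 * 16000 = 48000 Hz

fs_min = 16000 Hz, fs_practical = 48000 Hz


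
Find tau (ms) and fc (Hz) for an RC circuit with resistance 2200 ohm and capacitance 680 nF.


Time constant: tau = R * C.
tau = 2200 * 6.80e-07 = 0.001496 s
tau = 1.496 ms
Cutoff frequency: fc = 1 / (2*pi*R*C).
fc = 1 / (2*pi*0.001496) = 106.39 Hz

tau = 1.496 ms, fc = 106.39 Hz


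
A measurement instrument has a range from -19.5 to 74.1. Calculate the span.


Span = upper range - lower range.
Span = 74.1 - (-19.5)
Span = 93.6

93.6


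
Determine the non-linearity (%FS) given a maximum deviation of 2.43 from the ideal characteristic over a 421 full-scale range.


Linearity error = (max deviation / full scale) * 100%.
Linearity = (2.43 / 421) * 100
Linearity = 0.577 %FS

0.577 %FS


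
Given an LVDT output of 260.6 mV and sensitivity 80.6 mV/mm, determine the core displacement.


Displacement = Vout / sensitivity.
d = 260.6 / 80.6
d = 3.233 mm

3.233 mm


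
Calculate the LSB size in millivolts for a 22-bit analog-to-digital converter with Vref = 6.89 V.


The resolution (LSB) of an ADC is Vref / 2^n.
LSB = 6.89 / 2^22
LSB = 6.89 / 4194304
LSB = 1.64e-06 V = 0.0016427 mV

0.0016427 mV


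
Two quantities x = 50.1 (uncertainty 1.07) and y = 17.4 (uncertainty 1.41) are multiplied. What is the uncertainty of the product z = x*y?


For a product z = x*y, the relative uncertainty is:
uz/z = sqrt((ux/x)^2 + (uy/y)^2)
Relative uncertainties: ux/x = 1.07/50.1 = 0.021357
uy/y = 1.41/17.4 = 0.081034
z = 50.1 * 17.4 = 871.7
uz = 871.7 * sqrt(0.021357^2 + 0.081034^2) = 73.053

73.053


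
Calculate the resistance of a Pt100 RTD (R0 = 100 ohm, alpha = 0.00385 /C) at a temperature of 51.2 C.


The RTD equation: Rt = R0 * (1 + alpha * T).
Rt = 100 * (1 + 0.00385 * 51.2)
Rt = 100 * (1 + 0.19712)
Rt = 100 * 1.19712
Rt = 119.712 ohm

119.712 ohm


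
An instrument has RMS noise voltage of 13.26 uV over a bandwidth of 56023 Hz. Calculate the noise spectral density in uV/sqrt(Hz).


Noise spectral density = Vrms / sqrt(BW).
NSD = 13.26 / sqrt(56023)
NSD = 13.26 / 236.6918
NSD = 0.056 uV/sqrt(Hz)

0.056 uV/sqrt(Hz)


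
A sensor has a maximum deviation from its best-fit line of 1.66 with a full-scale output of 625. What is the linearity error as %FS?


Linearity error = (max deviation / full scale) * 100%.
Linearity = (1.66 / 625) * 100
Linearity = 0.266 %FS

0.266 %FS


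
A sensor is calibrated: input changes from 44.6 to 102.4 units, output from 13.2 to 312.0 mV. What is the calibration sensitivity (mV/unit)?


Sensitivity = (y2 - y1) / (x2 - x1).
S = (312.0 - 13.2) / (102.4 - 44.6)
S = 298.8 / 57.8
S = 5.1696 mV/unit

5.1696 mV/unit


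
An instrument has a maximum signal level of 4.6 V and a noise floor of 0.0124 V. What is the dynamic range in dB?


Dynamic range = 20 * log10(Vmax / Vnoise).
DR = 20 * log10(4.6 / 0.0124)
DR = 20 * log10(370.97)
DR = 51.39 dB

51.39 dB


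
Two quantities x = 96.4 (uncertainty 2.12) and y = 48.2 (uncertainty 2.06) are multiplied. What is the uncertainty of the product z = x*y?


For a product z = x*y, the relative uncertainty is:
uz/z = sqrt((ux/x)^2 + (uy/y)^2)
Relative uncertainties: ux/x = 2.12/96.4 = 0.021992
uy/y = 2.06/48.2 = 0.042739
z = 96.4 * 48.2 = 4646.5
uz = 4646.5 * sqrt(0.021992^2 + 0.042739^2) = 223.332

223.332


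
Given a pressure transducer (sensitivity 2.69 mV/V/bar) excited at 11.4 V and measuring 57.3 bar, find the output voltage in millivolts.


Output = sensitivity * Vex * P.
Vout = 2.69 * 11.4 * 57.3
Vout = 30.666 * 57.3
Vout = 1757.16 mV

1757.16 mV


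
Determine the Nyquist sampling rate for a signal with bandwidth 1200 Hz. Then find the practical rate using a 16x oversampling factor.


By Nyquist theorem, fs_min = 2 * fmax.
fs_min = 2 * 1200 = 2400 Hz
Practical rate = 16 * fs_min = 16 * 2400 = 38400 Hz

fs_min = 2400 Hz, fs_practical = 38400 Hz


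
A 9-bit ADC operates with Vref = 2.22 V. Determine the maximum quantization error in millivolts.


The maximum quantization error is +/- LSB/2.
LSB = Vref / 2^n = 2.22 / 512 = 0.00433594 V
Max error = LSB / 2 = 0.00433594 / 2 = 0.00216797 V
Max error = 2.168 mV

2.168 mV


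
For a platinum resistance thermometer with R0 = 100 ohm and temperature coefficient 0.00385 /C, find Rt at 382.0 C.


The RTD equation: Rt = R0 * (1 + alpha * T).
Rt = 100 * (1 + 0.00385 * 382.0)
Rt = 100 * (1 + 1.4707)
Rt = 100 * 2.4707
Rt = 247.07 ohm

247.07 ohm


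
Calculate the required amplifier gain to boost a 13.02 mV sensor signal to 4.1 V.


Gain = Vout / Vin (converting to same units).
G = 4.1 V / 13.02 mV
G = 4100.0 mV / 13.02 mV
G = 314.9

314.9


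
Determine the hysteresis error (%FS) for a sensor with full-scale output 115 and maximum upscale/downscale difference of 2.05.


Hysteresis = (max difference / full scale) * 100%.
H = (2.05 / 115) * 100
H = 1.783 %FS

1.783 %FS


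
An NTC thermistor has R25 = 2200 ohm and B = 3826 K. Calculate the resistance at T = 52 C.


NTC thermistor equation: Rt = R25 * exp(B * (1/T - 1/T25)).
T in Kelvin: 325.15 K, T25 = 298.15 K
1/T - 1/T25 = 1/325.15 - 1/298.15 = -0.00027851
B * (1/T - 1/T25) = 3826 * -0.00027851 = -1.0656
Rt = 2200 * exp(-1.0656) = 758.0 ohm

758.0 ohm


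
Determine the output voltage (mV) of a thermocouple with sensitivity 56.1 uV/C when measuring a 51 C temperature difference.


The thermocouple output V = sensitivity * dT.
V = 56.1 uV/C * 51 C
V = 2861.1 uV
V = 2.861 mV

2.861 mV


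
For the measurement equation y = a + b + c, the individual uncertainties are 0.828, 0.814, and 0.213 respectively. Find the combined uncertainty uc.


For a sum of independent quantities, uc = sqrt(u1^2 + u2^2 + u3^2).
uc = sqrt(0.828^2 + 0.814^2 + 0.213^2)
uc = sqrt(0.685584 + 0.662596 + 0.045369)
uc = 1.1805

1.1805


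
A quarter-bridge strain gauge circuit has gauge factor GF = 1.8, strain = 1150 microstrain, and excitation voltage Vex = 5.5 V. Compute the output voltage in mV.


Quarter bridge output: Vout = (GF * epsilon * Vex) / 4.
Vout = (1.8 * 1150e-6 * 5.5) / 4
Vout = 0.011385 / 4 V
Vout = 0.00284625 V = 2.8462 mV

2.8462 mV


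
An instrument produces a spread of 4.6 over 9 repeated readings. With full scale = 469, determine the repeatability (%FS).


Repeatability = (spread / full scale) * 100%.
R = (4.6 / 469) * 100
R = 0.981 %FS

0.981 %FS


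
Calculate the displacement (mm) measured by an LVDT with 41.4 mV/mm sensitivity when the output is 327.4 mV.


Displacement = Vout / sensitivity.
d = 327.4 / 41.4
d = 7.908 mm

7.908 mm


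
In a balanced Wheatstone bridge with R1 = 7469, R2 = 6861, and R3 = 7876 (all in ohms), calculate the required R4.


At balance: R1*R4 = R2*R3, so R4 = R2*R3/R1.
R4 = 6861 * 7876 / 7469
R4 = 54037236 / 7469
R4 = 7234.87 ohm

7234.87 ohm


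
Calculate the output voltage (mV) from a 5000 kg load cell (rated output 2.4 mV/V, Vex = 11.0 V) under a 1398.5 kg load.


Vout = rated_output * Vex * (load / capacity).
Vout = 2.4 * 11.0 * (1398.5 / 5000)
Vout = 2.4 * 11.0 * 0.2797
Vout = 7.384 mV

7.384 mV


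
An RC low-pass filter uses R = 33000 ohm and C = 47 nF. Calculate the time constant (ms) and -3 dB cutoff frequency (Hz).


Time constant: tau = R * C.
tau = 33000 * 4.70e-08 = 0.001551 s
tau = 1.551 ms
Cutoff frequency: fc = 1 / (2*pi*R*C).
fc = 1 / (2*pi*0.001551) = 102.61 Hz

tau = 1.551 ms, fc = 102.61 Hz


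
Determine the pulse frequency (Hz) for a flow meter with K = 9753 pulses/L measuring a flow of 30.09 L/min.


Frequency = K * Q / 60 (converting L/min to L/s).
f = 9753 * 30.09 / 60
f = 293467.77 / 60
f = 4891.13 Hz

4891.13 Hz


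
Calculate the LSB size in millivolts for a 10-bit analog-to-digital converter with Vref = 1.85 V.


The resolution (LSB) of an ADC is Vref / 2^n.
LSB = 1.85 / 2^10
LSB = 1.85 / 1024
LSB = 0.00180664 V = 1.80664062 mV

1.80664062 mV


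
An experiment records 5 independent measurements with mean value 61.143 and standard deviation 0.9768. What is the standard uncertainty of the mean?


The standard uncertainty for Type A evaluation is u = s / sqrt(n).
u = 0.9768 / sqrt(5)
u = 0.9768 / 2.2361
u = 0.4368

0.4368


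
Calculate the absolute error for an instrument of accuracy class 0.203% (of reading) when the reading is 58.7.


Absolute error = (accuracy% / 100) * reading.
Error = (0.203 / 100) * 58.7
Error = 0.00203 * 58.7
Error = 0.1192

0.1192


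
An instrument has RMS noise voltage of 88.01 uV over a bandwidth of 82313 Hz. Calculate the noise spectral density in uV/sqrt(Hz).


Noise spectral density = Vrms / sqrt(BW).
NSD = 88.01 / sqrt(82313)
NSD = 88.01 / 286.9024
NSD = 0.3068 uV/sqrt(Hz)

0.3068 uV/sqrt(Hz)


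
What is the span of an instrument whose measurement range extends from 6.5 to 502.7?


Span = upper range - lower range.
Span = 502.7 - (6.5)
Span = 496.2

496.2


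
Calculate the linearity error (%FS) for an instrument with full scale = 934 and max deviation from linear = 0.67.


Linearity error = (max deviation / full scale) * 100%.
Linearity = (0.67 / 934) * 100
Linearity = 0.072 %FS

0.072 %FS


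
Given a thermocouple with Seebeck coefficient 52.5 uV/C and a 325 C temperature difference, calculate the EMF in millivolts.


The thermocouple output V = sensitivity * dT.
V = 52.5 uV/C * 325 C
V = 17062.5 uV
V = 17.062 mV

17.062 mV


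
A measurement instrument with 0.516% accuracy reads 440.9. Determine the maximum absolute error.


Absolute error = (accuracy% / 100) * reading.
Error = (0.516 / 100) * 440.9
Error = 0.00516 * 440.9
Error = 2.275

2.275


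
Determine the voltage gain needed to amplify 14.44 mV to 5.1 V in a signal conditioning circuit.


Gain = Vout / Vin (converting to same units).
G = 5.1 V / 14.44 mV
G = 5100.0 mV / 14.44 mV
G = 353.19

353.19


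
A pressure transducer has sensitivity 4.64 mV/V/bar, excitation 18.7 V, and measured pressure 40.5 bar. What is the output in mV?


Output = sensitivity * Vex * P.
Vout = 4.64 * 18.7 * 40.5
Vout = 86.768 * 40.5
Vout = 3514.1 mV

3514.1 mV


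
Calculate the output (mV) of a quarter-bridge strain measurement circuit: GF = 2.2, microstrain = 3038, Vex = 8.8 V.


Quarter bridge output: Vout = (GF * epsilon * Vex) / 4.
Vout = (2.2 * 3038e-6 * 8.8) / 4
Vout = 0.05881568 / 4 V
Vout = 0.01470392 V = 14.7039 mV

14.7039 mV


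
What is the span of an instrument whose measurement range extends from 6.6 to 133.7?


Span = upper range - lower range.
Span = 133.7 - (6.6)
Span = 127.1

127.1


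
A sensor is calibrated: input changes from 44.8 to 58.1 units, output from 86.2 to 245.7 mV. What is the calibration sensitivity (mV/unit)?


Sensitivity = (y2 - y1) / (x2 - x1).
S = (245.7 - 86.2) / (58.1 - 44.8)
S = 159.5 / 13.3
S = 11.9925 mV/unit

11.9925 mV/unit


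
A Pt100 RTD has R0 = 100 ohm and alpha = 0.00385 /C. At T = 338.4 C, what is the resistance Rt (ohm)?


The RTD equation: Rt = R0 * (1 + alpha * T).
Rt = 100 * (1 + 0.00385 * 338.4)
Rt = 100 * (1 + 1.30284)
Rt = 100 * 2.30284
Rt = 230.284 ohm

230.284 ohm


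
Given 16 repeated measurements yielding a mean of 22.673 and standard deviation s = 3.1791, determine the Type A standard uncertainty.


The standard uncertainty for Type A evaluation is u = s / sqrt(n).
u = 3.1791 / sqrt(16)
u = 3.1791 / 4.0
u = 0.7948

0.7948


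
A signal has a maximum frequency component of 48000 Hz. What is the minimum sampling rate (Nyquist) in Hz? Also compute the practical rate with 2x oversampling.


By Nyquist theorem, fs_min = 2 * fmax.
fs_min = 2 * 48000 = 96000 Hz
Practical rate = 2 * fs_min = 2 * 96000 = 192000 Hz

fs_min = 96000 Hz, fs_practical = 192000 Hz


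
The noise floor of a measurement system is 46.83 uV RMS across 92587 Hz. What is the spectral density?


Noise spectral density = Vrms / sqrt(BW).
NSD = 46.83 / sqrt(92587)
NSD = 46.83 / 304.2811
NSD = 0.1539 uV/sqrt(Hz)

0.1539 uV/sqrt(Hz)


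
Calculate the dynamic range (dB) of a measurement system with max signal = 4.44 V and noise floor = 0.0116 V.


Dynamic range = 20 * log10(Vmax / Vnoise).
DR = 20 * log10(4.44 / 0.0116)
DR = 20 * log10(382.76)
DR = 51.66 dB

51.66 dB


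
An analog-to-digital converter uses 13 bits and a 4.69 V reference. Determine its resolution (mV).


The resolution (LSB) of an ADC is Vref / 2^n.
LSB = 4.69 / 2^13
LSB = 4.69 / 8192
LSB = 0.00057251 V = 0.57250977 mV

0.57250977 mV


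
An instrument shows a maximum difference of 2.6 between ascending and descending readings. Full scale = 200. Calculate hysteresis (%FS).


Hysteresis = (max difference / full scale) * 100%.
H = (2.6 / 200) * 100
H = 1.3 %FS

1.3 %FS


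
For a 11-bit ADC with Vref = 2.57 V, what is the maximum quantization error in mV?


The maximum quantization error is +/- LSB/2.
LSB = Vref / 2^n = 2.57 / 2048 = 0.00125488 V
Max error = LSB / 2 = 0.00125488 / 2 = 0.00062744 V
Max error = 0.6274 mV

0.6274 mV


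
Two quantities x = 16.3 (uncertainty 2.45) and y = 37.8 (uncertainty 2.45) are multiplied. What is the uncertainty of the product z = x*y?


For a product z = x*y, the relative uncertainty is:
uz/z = sqrt((ux/x)^2 + (uy/y)^2)
Relative uncertainties: ux/x = 2.45/16.3 = 0.150307
uy/y = 2.45/37.8 = 0.064815
z = 16.3 * 37.8 = 616.1
uz = 616.1 * sqrt(0.150307^2 + 0.064815^2) = 100.853

100.853


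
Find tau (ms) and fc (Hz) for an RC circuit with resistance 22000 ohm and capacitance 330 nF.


Time constant: tau = R * C.
tau = 22000 * 3.30e-07 = 0.00726 s
tau = 7.26 ms
Cutoff frequency: fc = 1 / (2*pi*R*C).
fc = 1 / (2*pi*0.00726) = 21.92 Hz

tau = 7.26 ms, fc = 21.92 Hz


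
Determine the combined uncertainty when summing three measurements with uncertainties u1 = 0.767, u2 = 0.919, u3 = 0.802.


For a sum of independent quantities, uc = sqrt(u1^2 + u2^2 + u3^2).
uc = sqrt(0.767^2 + 0.919^2 + 0.802^2)
uc = sqrt(0.588289 + 0.844561 + 0.643204)
uc = 1.4409

1.4409


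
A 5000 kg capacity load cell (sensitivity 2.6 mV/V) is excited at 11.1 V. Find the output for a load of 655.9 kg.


Vout = rated_output * Vex * (load / capacity).
Vout = 2.6 * 11.1 * (655.9 / 5000)
Vout = 2.6 * 11.1 * 0.13118
Vout = 3.786 mV

3.786 mV


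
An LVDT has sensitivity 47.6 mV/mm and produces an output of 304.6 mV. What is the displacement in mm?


Displacement = Vout / sensitivity.
d = 304.6 / 47.6
d = 6.399 mm

6.399 mm


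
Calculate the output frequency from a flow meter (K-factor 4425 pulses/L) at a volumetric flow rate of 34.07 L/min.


Frequency = K * Q / 60 (converting L/min to L/s).
f = 4425 * 34.07 / 60
f = 150759.75 / 60
f = 2512.66 Hz

2512.66 Hz


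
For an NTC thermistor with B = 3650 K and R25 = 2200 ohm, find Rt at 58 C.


NTC thermistor equation: Rt = R25 * exp(B * (1/T - 1/T25)).
T in Kelvin: 331.15 K, T25 = 298.15 K
1/T - 1/T25 = 1/331.15 - 1/298.15 = -0.00033424
B * (1/T - 1/T25) = 3650 * -0.00033424 = -1.22
Rt = 2200 * exp(-1.22) = 649.5 ohm

649.5 ohm


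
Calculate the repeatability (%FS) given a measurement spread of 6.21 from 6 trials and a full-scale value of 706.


Repeatability = (spread / full scale) * 100%.
R = (6.21 / 706) * 100
R = 0.88 %FS

0.88 %FS


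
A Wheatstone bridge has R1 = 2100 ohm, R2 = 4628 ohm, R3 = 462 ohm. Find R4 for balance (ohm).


At balance: R1*R4 = R2*R3, so R4 = R2*R3/R1.
R4 = 4628 * 462 / 2100
R4 = 2138136 / 2100
R4 = 1018.16 ohm

1018.16 ohm


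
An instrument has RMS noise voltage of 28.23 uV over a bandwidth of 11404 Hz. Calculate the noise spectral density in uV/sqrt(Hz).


Noise spectral density = Vrms / sqrt(BW).
NSD = 28.23 / sqrt(11404)
NSD = 28.23 / 106.7895
NSD = 0.2644 uV/sqrt(Hz)

0.2644 uV/sqrt(Hz)


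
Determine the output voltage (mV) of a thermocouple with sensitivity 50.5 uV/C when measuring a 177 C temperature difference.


The thermocouple output V = sensitivity * dT.
V = 50.5 uV/C * 177 C
V = 8938.5 uV
V = 8.938 mV

8.938 mV


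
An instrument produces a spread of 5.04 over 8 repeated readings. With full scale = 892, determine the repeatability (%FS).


Repeatability = (spread / full scale) * 100%.
R = (5.04 / 892) * 100
R = 0.565 %FS

0.565 %FS


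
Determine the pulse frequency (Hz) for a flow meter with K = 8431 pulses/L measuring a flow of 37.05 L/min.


Frequency = K * Q / 60 (converting L/min to L/s).
f = 8431 * 37.05 / 60
f = 312368.55 / 60
f = 5206.14 Hz

5206.14 Hz


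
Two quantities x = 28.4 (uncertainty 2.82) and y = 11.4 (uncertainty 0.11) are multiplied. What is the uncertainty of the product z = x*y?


For a product z = x*y, the relative uncertainty is:
uz/z = sqrt((ux/x)^2 + (uy/y)^2)
Relative uncertainties: ux/x = 2.82/28.4 = 0.099296
uy/y = 0.11/11.4 = 0.009649
z = 28.4 * 11.4 = 323.8
uz = 323.8 * sqrt(0.099296^2 + 0.009649^2) = 32.299

32.299


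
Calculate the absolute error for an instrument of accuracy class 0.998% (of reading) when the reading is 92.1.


Absolute error = (accuracy% / 100) * reading.
Error = (0.998 / 100) * 92.1
Error = 0.00998 * 92.1
Error = 0.9192

0.9192


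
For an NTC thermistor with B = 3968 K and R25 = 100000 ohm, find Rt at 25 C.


NTC thermistor equation: Rt = R25 * exp(B * (1/T - 1/T25)).
T in Kelvin: 298.15 K, T25 = 298.15 K
1/T - 1/T25 = 1/298.15 - 1/298.15 = 0.0
B * (1/T - 1/T25) = 3968 * 0.0 = 0.0
Rt = 100000 * exp(0.0) = 100000.0 ohm

100000.0 ohm


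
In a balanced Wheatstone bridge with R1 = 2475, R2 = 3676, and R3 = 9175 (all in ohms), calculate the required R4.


At balance: R1*R4 = R2*R3, so R4 = R2*R3/R1.
R4 = 3676 * 9175 / 2475
R4 = 33727300 / 2475
R4 = 13627.19 ohm

13627.19 ohm


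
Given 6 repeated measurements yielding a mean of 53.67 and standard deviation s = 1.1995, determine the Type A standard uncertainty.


The standard uncertainty for Type A evaluation is u = s / sqrt(n).
u = 1.1995 / sqrt(6)
u = 1.1995 / 2.4495
u = 0.4897

0.4897


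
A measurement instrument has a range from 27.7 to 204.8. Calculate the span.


Span = upper range - lower range.
Span = 204.8 - (27.7)
Span = 177.1

177.1


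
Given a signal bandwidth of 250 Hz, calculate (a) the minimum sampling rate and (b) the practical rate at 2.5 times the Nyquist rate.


By Nyquist theorem, fs_min = 2 * fmax.
fs_min = 2 * 250 = 500 Hz
Practical rate = 2.5 * fs_min = 2.5 * 500 = 1250 Hz

fs_min = 500 Hz, fs_practical = 1250 Hz


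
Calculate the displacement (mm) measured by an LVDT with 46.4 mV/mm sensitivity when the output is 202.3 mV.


Displacement = Vout / sensitivity.
d = 202.3 / 46.4
d = 4.36 mm

4.36 mm


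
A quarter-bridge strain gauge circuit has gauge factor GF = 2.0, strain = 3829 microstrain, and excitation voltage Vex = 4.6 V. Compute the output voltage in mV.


Quarter bridge output: Vout = (GF * epsilon * Vex) / 4.
Vout = (2.0 * 3829e-6 * 4.6) / 4
Vout = 0.0352268 / 4 V
Vout = 0.0088067 V = 8.8067 mV

8.8067 mV


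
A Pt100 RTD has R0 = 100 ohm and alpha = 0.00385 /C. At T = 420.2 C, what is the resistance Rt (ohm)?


The RTD equation: Rt = R0 * (1 + alpha * T).
Rt = 100 * (1 + 0.00385 * 420.2)
Rt = 100 * (1 + 1.61777)
Rt = 100 * 2.61777
Rt = 261.777 ohm

261.777 ohm


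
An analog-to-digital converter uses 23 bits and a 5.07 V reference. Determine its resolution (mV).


The resolution (LSB) of an ADC is Vref / 2^n.
LSB = 5.07 / 2^23
LSB = 5.07 / 8388608
LSB = 6e-07 V = 0.00060439 mV

0.00060439 mV


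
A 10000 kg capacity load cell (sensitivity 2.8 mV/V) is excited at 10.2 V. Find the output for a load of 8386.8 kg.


Vout = rated_output * Vex * (load / capacity).
Vout = 2.8 * 10.2 * (8386.8 / 10000)
Vout = 2.8 * 10.2 * 0.83868
Vout = 23.953 mV

23.953 mV


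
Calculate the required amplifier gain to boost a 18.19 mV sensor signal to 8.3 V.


Gain = Vout / Vin (converting to same units).
G = 8.3 V / 18.19 mV
G = 8300.0 mV / 18.19 mV
G = 456.29

456.29


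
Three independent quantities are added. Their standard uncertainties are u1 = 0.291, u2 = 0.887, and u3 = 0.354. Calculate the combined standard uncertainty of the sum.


For a sum of independent quantities, uc = sqrt(u1^2 + u2^2 + u3^2).
uc = sqrt(0.291^2 + 0.887^2 + 0.354^2)
uc = sqrt(0.084681 + 0.786769 + 0.125316)
uc = 0.9984

0.9984


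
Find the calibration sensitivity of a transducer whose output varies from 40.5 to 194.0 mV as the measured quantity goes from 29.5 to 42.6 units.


Sensitivity = (y2 - y1) / (x2 - x1).
S = (194.0 - 40.5) / (42.6 - 29.5)
S = 153.5 / 13.1
S = 11.7176 mV/unit

11.7176 mV/unit


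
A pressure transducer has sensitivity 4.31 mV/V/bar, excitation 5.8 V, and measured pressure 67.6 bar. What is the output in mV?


Output = sensitivity * Vex * P.
Vout = 4.31 * 5.8 * 67.6
Vout = 24.998 * 67.6
Vout = 1689.86 mV

1689.86 mV


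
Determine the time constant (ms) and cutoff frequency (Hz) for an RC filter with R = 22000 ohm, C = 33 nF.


Time constant: tau = R * C.
tau = 22000 * 3.30e-08 = 0.000726 s
tau = 0.726 ms
Cutoff frequency: fc = 1 / (2*pi*R*C).
fc = 1 / (2*pi*0.000726) = 219.22 Hz

tau = 0.726 ms, fc = 219.22 Hz


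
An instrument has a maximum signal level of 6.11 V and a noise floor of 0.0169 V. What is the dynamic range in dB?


Dynamic range = 20 * log10(Vmax / Vnoise).
DR = 20 * log10(6.11 / 0.0169)
DR = 20 * log10(361.54)
DR = 51.16 dB

51.16 dB


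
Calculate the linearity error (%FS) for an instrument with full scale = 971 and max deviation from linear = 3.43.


Linearity error = (max deviation / full scale) * 100%.
Linearity = (3.43 / 971) * 100
Linearity = 0.353 %FS

0.353 %FS


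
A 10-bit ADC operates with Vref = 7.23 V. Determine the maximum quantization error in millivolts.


The maximum quantization error is +/- LSB/2.
LSB = Vref / 2^n = 7.23 / 1024 = 0.00706055 V
Max error = LSB / 2 = 0.00706055 / 2 = 0.00353027 V
Max error = 3.5303 mV

3.5303 mV


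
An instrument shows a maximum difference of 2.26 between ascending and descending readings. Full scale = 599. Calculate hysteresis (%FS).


Hysteresis = (max difference / full scale) * 100%.
H = (2.26 / 599) * 100
H = 0.377 %FS

0.377 %FS


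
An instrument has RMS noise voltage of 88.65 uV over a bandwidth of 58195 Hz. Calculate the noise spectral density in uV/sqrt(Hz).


Noise spectral density = Vrms / sqrt(BW).
NSD = 88.65 / sqrt(58195)
NSD = 88.65 / 241.2364
NSD = 0.3675 uV/sqrt(Hz)

0.3675 uV/sqrt(Hz)


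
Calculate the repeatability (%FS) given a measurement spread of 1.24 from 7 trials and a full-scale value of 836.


Repeatability = (spread / full scale) * 100%.
R = (1.24 / 836) * 100
R = 0.148 %FS

0.148 %FS


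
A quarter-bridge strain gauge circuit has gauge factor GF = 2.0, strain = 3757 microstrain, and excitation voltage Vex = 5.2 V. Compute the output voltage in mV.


Quarter bridge output: Vout = (GF * epsilon * Vex) / 4.
Vout = (2.0 * 3757e-6 * 5.2) / 4
Vout = 0.0390728 / 4 V
Vout = 0.0097682 V = 9.7682 mV

9.7682 mV


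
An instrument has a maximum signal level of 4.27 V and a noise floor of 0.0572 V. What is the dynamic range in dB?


Dynamic range = 20 * log10(Vmax / Vnoise).
DR = 20 * log10(4.27 / 0.0572)
DR = 20 * log10(74.65)
DR = 37.46 dB

37.46 dB


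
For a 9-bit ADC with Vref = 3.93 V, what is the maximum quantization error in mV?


The maximum quantization error is +/- LSB/2.
LSB = Vref / 2^n = 3.93 / 512 = 0.00767578 V
Max error = LSB / 2 = 0.00767578 / 2 = 0.00383789 V
Max error = 3.8379 mV

3.8379 mV


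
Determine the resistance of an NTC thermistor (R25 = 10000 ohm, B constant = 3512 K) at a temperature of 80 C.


NTC thermistor equation: Rt = R25 * exp(B * (1/T - 1/T25)).
T in Kelvin: 353.15 K, T25 = 298.15 K
1/T - 1/T25 = 1/353.15 - 1/298.15 = -0.00052236
B * (1/T - 1/T25) = 3512 * -0.00052236 = -1.8345
Rt = 10000 * exp(-1.8345) = 1596.9 ohm

1596.9 ohm


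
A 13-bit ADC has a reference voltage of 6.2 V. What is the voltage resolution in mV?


The resolution (LSB) of an ADC is Vref / 2^n.
LSB = 6.2 / 2^13
LSB = 6.2 / 8192
LSB = 0.00075684 V = 0.75683594 mV

0.75683594 mV


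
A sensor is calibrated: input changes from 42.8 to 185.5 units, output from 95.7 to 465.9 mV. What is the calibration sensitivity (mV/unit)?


Sensitivity = (y2 - y1) / (x2 - x1).
S = (465.9 - 95.7) / (185.5 - 42.8)
S = 370.2 / 142.7
S = 2.5943 mV/unit

2.5943 mV/unit


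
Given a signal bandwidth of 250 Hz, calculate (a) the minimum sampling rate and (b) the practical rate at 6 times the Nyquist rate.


By Nyquist theorem, fs_min = 2 * fmax.
fs_min = 2 * 250 = 500 Hz
Practical rate = 6 * fs_min = 6 * 500 = 3000 Hz

fs_min = 500 Hz, fs_practical = 3000 Hz


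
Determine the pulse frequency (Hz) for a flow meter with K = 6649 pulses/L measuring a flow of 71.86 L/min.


Frequency = K * Q / 60 (converting L/min to L/s).
f = 6649 * 71.86 / 60
f = 477797.14 / 60
f = 7963.29 Hz

7963.29 Hz


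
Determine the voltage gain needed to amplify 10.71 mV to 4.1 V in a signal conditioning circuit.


Gain = Vout / Vin (converting to same units).
G = 4.1 V / 10.71 mV
G = 4100.0 mV / 10.71 mV
G = 382.82

382.82


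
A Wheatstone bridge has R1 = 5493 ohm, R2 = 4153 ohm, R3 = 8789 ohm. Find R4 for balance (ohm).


At balance: R1*R4 = R2*R3, so R4 = R2*R3/R1.
R4 = 4153 * 8789 / 5493
R4 = 36500717 / 5493
R4 = 6644.95 ohm

6644.95 ohm


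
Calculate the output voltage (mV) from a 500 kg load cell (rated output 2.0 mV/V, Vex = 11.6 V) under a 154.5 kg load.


Vout = rated_output * Vex * (load / capacity).
Vout = 2.0 * 11.6 * (154.5 / 500)
Vout = 2.0 * 11.6 * 0.309
Vout = 7.169 mV

7.169 mV


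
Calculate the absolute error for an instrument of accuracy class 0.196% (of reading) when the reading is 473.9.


Absolute error = (accuracy% / 100) * reading.
Error = (0.196 / 100) * 473.9
Error = 0.00196 * 473.9
Error = 0.9288

0.9288


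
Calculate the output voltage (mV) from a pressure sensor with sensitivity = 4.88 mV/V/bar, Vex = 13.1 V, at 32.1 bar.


Output = sensitivity * Vex * P.
Vout = 4.88 * 13.1 * 32.1
Vout = 63.928 * 32.1
Vout = 2052.09 mV

2052.09 mV


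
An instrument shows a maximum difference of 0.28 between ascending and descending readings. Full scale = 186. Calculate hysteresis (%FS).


Hysteresis = (max difference / full scale) * 100%.
H = (0.28 / 186) * 100
H = 0.151 %FS

0.151 %FS


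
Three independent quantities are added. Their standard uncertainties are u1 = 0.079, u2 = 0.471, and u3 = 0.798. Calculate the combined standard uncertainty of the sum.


For a sum of independent quantities, uc = sqrt(u1^2 + u2^2 + u3^2).
uc = sqrt(0.079^2 + 0.471^2 + 0.798^2)
uc = sqrt(0.006241 + 0.221841 + 0.636804)
uc = 0.93

0.93


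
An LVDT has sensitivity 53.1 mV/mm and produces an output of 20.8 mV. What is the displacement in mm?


Displacement = Vout / sensitivity.
d = 20.8 / 53.1
d = 0.392 mm

0.392 mm


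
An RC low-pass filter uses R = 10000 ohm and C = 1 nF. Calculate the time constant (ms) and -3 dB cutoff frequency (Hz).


Time constant: tau = R * C.
tau = 10000 * 1.00e-09 = 1e-05 s
tau = 0.01 ms
Cutoff frequency: fc = 1 / (2*pi*R*C).
fc = 1 / (2*pi*1e-05) = 15915.49 Hz

tau = 0.01 ms, fc = 15915.49 Hz


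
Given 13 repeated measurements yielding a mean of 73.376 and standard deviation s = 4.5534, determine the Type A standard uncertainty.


The standard uncertainty for Type A evaluation is u = s / sqrt(n).
u = 4.5534 / sqrt(13)
u = 4.5534 / 3.6056
u = 1.2629

1.2629


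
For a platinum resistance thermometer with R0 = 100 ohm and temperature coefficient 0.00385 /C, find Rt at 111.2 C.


The RTD equation: Rt = R0 * (1 + alpha * T).
Rt = 100 * (1 + 0.00385 * 111.2)
Rt = 100 * (1 + 0.42812)
Rt = 100 * 1.42812
Rt = 142.812 ohm

142.812 ohm


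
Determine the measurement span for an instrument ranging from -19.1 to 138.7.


Span = upper range - lower range.
Span = 138.7 - (-19.1)
Span = 157.8

157.8


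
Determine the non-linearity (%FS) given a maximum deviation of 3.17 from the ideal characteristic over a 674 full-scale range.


Linearity error = (max deviation / full scale) * 100%.
Linearity = (3.17 / 674) * 100
Linearity = 0.47 %FS

0.47 %FS


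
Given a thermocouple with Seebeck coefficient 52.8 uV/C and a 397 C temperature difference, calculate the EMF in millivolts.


The thermocouple output V = sensitivity * dT.
V = 52.8 uV/C * 397 C
V = 20961.6 uV
V = 20.962 mV

20.962 mV


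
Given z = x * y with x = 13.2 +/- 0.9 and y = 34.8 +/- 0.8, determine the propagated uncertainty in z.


For a product z = x*y, the relative uncertainty is:
uz/z = sqrt((ux/x)^2 + (uy/y)^2)
Relative uncertainties: ux/x = 0.9/13.2 = 0.068182
uy/y = 0.8/34.8 = 0.022989
z = 13.2 * 34.8 = 459.4
uz = 459.4 * sqrt(0.068182^2 + 0.022989^2) = 33.052

33.052


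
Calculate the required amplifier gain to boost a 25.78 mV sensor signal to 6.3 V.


Gain = Vout / Vin (converting to same units).
G = 6.3 V / 25.78 mV
G = 6300.0 mV / 25.78 mV
G = 244.38

244.38


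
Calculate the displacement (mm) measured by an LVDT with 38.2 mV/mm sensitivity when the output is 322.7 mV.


Displacement = Vout / sensitivity.
d = 322.7 / 38.2
d = 8.448 mm

8.448 mm


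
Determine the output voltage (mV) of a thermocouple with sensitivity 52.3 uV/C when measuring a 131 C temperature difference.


The thermocouple output V = sensitivity * dT.
V = 52.3 uV/C * 131 C
V = 6851.3 uV
V = 6.851 mV

6.851 mV


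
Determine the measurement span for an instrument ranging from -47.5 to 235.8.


Span = upper range - lower range.
Span = 235.8 - (-47.5)
Span = 283.3

283.3


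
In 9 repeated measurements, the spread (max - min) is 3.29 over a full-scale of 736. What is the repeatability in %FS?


Repeatability = (spread / full scale) * 100%.
R = (3.29 / 736) * 100
R = 0.447 %FS

0.447 %FS


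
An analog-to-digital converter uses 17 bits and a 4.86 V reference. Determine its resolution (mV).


The resolution (LSB) of an ADC is Vref / 2^n.
LSB = 4.86 / 2^17
LSB = 4.86 / 131072
LSB = 3.708e-05 V = 0.03707886 mV

0.03707886 mV


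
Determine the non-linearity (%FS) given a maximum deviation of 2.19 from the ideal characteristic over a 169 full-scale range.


Linearity error = (max deviation / full scale) * 100%.
Linearity = (2.19 / 169) * 100
Linearity = 1.296 %FS

1.296 %FS


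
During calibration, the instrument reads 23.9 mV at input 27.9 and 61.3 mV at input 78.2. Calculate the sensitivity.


Sensitivity = (y2 - y1) / (x2 - x1).
S = (61.3 - 23.9) / (78.2 - 27.9)
S = 37.4 / 50.3
S = 0.7435 mV/unit

0.7435 mV/unit


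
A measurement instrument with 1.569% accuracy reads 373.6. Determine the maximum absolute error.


Absolute error = (accuracy% / 100) * reading.
Error = (1.569 / 100) * 373.6
Error = 0.01569 * 373.6
Error = 5.8618

5.8618


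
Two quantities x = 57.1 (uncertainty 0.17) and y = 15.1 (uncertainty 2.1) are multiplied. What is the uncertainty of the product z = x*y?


For a product z = x*y, the relative uncertainty is:
uz/z = sqrt((ux/x)^2 + (uy/y)^2)
Relative uncertainties: ux/x = 0.17/57.1 = 0.002977
uy/y = 2.1/15.1 = 0.139073
z = 57.1 * 15.1 = 862.2
uz = 862.2 * sqrt(0.002977^2 + 0.139073^2) = 119.937

119.937


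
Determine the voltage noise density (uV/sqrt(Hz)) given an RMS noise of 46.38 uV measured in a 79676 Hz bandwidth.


Noise spectral density = Vrms / sqrt(BW).
NSD = 46.38 / sqrt(79676)
NSD = 46.38 / 282.2694
NSD = 0.1643 uV/sqrt(Hz)

0.1643 uV/sqrt(Hz)


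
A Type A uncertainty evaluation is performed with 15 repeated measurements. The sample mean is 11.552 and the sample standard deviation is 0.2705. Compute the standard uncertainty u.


The standard uncertainty for Type A evaluation is u = s / sqrt(n).
u = 0.2705 / sqrt(15)
u = 0.2705 / 3.873
u = 0.0698

0.0698


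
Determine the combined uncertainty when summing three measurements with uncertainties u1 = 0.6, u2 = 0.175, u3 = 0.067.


For a sum of independent quantities, uc = sqrt(u1^2 + u2^2 + u3^2).
uc = sqrt(0.6^2 + 0.175^2 + 0.067^2)
uc = sqrt(0.36 + 0.030625 + 0.004489)
uc = 0.6286

0.6286


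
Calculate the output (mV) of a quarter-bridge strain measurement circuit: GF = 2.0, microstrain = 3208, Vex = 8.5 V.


Quarter bridge output: Vout = (GF * epsilon * Vex) / 4.
Vout = (2.0 * 3208e-6 * 8.5) / 4
Vout = 0.054536 / 4 V
Vout = 0.013634 V = 13.634 mV

13.634 mV


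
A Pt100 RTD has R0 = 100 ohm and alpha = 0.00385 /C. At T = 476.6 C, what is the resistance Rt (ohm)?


The RTD equation: Rt = R0 * (1 + alpha * T).
Rt = 100 * (1 + 0.00385 * 476.6)
Rt = 100 * (1 + 1.83491)
Rt = 100 * 2.83491
Rt = 283.491 ohm

283.491 ohm


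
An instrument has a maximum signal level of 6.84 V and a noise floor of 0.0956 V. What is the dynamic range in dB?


Dynamic range = 20 * log10(Vmax / Vnoise).
DR = 20 * log10(6.84 / 0.0956)
DR = 20 * log10(71.55)
DR = 37.09 dB

37.09 dB


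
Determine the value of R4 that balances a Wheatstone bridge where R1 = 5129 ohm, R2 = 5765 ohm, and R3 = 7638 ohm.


At balance: R1*R4 = R2*R3, so R4 = R2*R3/R1.
R4 = 5765 * 7638 / 5129
R4 = 44033070 / 5129
R4 = 8585.12 ohm

8585.12 ohm


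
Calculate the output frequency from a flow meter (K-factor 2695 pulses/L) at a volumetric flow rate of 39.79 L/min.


Frequency = K * Q / 60 (converting L/min to L/s).
f = 2695 * 39.79 / 60
f = 107234.05 / 60
f = 1787.23 Hz

1787.23 Hz


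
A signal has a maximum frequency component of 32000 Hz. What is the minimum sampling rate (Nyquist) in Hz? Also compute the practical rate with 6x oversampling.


By Nyquist theorem, fs_min = 2 * fmax.
fs_min = 2 * 32000 = 64000 Hz
Practical rate = 6 * fs_min = 6 * 64000 = 384000 Hz

fs_min = 64000 Hz, fs_practical = 384000 Hz


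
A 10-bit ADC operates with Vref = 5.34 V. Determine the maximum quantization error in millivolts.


The maximum quantization error is +/- LSB/2.
LSB = Vref / 2^n = 5.34 / 1024 = 0.00521484 V
Max error = LSB / 2 = 0.00521484 / 2 = 0.00260742 V
Max error = 2.6074 mV

2.6074 mV


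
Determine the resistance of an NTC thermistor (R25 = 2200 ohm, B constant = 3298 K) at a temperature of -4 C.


NTC thermistor equation: Rt = R25 * exp(B * (1/T - 1/T25)).
T in Kelvin: 269.15 K, T25 = 298.15 K
1/T - 1/T25 = 1/269.15 - 1/298.15 = 0.00036138
B * (1/T - 1/T25) = 3298 * 0.00036138 = 1.1918
Rt = 2200 * exp(1.1918) = 7244.9 ohm

7244.9 ohm


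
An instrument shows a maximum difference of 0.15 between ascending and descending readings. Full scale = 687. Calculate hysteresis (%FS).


Hysteresis = (max difference / full scale) * 100%.
H = (0.15 / 687) * 100
H = 0.022 %FS

0.022 %FS


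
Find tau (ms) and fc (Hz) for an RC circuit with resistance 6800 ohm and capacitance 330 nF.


Time constant: tau = R * C.
tau = 6800 * 3.30e-07 = 0.002244 s
tau = 2.244 ms
Cutoff frequency: fc = 1 / (2*pi*R*C).
fc = 1 / (2*pi*0.002244) = 70.92 Hz

tau = 2.244 ms, fc = 70.92 Hz


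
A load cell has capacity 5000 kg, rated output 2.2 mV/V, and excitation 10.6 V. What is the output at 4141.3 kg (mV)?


Vout = rated_output * Vex * (load / capacity).
Vout = 2.2 * 10.6 * (4141.3 / 5000)
Vout = 2.2 * 10.6 * 0.82826
Vout = 19.315 mV

19.315 mV


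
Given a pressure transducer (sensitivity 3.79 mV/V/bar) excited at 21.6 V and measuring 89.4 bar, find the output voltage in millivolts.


Output = sensitivity * Vex * P.
Vout = 3.79 * 21.6 * 89.4
Vout = 81.864 * 89.4
Vout = 7318.64 mV

7318.64 mV
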